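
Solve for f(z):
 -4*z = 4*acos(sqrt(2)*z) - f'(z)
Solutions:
 f(z) = C1 + 2*z^2 + 4*z*acos(sqrt(2)*z) - 2*sqrt(2)*sqrt(1 - 2*z^2)


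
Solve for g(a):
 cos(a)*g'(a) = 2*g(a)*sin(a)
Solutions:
 g(a) = C1/cos(a)^2


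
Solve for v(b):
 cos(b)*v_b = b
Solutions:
 v(b) = C1 + Integral(b/cos(b), b)


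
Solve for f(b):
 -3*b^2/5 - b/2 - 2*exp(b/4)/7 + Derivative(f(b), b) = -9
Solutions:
 f(b) = C1 + b^3/5 + b^2/4 - 9*b + 8*exp(b/4)/7


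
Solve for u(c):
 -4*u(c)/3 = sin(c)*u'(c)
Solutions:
 u(c) = C1*(cos(c) + 1)^(2/3)/(cos(c) - 1)^(2/3)


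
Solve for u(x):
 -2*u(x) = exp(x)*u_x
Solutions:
 u(x) = C1*exp(2*exp(-x))


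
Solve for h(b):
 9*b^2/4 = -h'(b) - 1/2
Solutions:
 h(b) = C1 - 3*b^3/4 - b/2


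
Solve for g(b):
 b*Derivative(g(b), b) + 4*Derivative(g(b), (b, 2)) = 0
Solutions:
 g(b) = C1 + C2*erf(sqrt(2)*b/4)


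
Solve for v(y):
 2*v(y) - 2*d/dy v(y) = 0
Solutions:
 v(y) = C1*exp(y)


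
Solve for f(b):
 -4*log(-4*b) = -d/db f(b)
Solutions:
 f(b) = C1 + 4*b*log(-b) + 4*b*(-1 + 2*log(2))


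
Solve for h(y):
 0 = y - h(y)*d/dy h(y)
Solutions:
 h(y) = -sqrt(C1 + y^2)
 h(y) = sqrt(C1 + y^2)


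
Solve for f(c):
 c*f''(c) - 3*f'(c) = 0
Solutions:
 f(c) = C1 + C2*c^4


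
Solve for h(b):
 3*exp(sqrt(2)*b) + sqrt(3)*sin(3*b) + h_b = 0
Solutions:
 h(b) = C1 - 3*sqrt(2)*exp(sqrt(2)*b)/2 + sqrt(3)*cos(3*b)/3


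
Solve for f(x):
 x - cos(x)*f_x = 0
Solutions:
 f(x) = C1 + Integral(x/cos(x), x)


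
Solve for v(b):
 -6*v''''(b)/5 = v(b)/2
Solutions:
 v(b) = (C1*sin(3^(3/4)*5^(1/4)*b/6) + C2*cos(3^(3/4)*5^(1/4)*b/6))*exp(-3^(3/4)*5^(1/4)*b/6) + (C3*sin(3^(3/4)*5^(1/4)*b/6) + C4*cos(3^(3/4)*5^(1/4)*b/6))*exp(3^(3/4)*5^(1/4)*b/6)


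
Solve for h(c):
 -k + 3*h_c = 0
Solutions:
 h(c) = C1 + c*k/3


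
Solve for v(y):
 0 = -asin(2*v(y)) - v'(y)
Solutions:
 Integral(1/asin(2*_y), (_y, v(y))) = C1 - y


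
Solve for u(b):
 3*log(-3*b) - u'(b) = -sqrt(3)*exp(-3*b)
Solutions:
 u(b) = C1 + 3*b*log(-b) + 3*b*(-1 + log(3)) - sqrt(3)*exp(-3*b)/3


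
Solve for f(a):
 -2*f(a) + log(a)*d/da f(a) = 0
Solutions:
 f(a) = C1*exp(2*li(a))


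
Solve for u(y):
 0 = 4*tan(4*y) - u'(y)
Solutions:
 u(y) = C1 - log(cos(4*y))


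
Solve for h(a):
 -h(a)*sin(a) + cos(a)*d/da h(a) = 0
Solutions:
 h(a) = C1/cos(a)


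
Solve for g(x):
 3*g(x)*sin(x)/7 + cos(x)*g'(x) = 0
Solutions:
 g(x) = C1*cos(x)^(3/7)


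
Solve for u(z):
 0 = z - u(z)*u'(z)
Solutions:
 u(z) = -sqrt(C1 + z^2)
 u(z) = sqrt(C1 + z^2)


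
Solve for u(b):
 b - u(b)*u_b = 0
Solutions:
 u(b) = -sqrt(C1 + b^2)
 u(b) = sqrt(C1 + b^2)


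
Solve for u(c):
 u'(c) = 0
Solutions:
 u(c) = C1


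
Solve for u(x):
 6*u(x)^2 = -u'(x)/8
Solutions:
 u(x) = 1/(C1 + 48*x)


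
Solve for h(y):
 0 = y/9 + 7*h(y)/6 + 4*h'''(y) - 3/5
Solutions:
 h(y) = C3*exp(-3^(2/3)*7^(1/3)*y/6) - 2*y/21 + (C1*sin(3^(1/6)*7^(1/3)*y/4) + C2*cos(3^(1/6)*7^(1/3)*y/4))*exp(3^(2/3)*7^(1/3)*y/12) + 18/35


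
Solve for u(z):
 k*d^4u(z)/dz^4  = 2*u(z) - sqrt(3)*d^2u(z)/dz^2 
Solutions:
 u(z) = C1*exp(-sqrt(2)*z*sqrt((-sqrt(8*k + 3) - sqrt(3))/k)/2) + C2*exp(sqrt(2)*z*sqrt((-sqrt(8*k + 3) - sqrt(3))/k)/2) + C3*exp(-sqrt(2)*z*sqrt((sqrt(8*k + 3) - sqrt(3))/k)/2) + C4*exp(sqrt(2)*z*sqrt((sqrt(8*k + 3) - sqrt(3))/k)/2)


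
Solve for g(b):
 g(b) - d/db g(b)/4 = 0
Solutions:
 g(b) = C1*exp(4*b)


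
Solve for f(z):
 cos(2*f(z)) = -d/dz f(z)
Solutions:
 f(z) = -asin((C1 + exp(4*z))/(C1 - exp(4*z)))/2 + pi/2
 f(z) = asin((C1 + exp(4*z))/(C1 - exp(4*z)))/2


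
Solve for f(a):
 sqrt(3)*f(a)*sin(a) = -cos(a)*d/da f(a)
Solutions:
 f(a) = C1*cos(a)^(sqrt(3))


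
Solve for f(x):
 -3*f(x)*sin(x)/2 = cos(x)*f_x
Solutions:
 f(x) = C1*cos(x)^(3/2)


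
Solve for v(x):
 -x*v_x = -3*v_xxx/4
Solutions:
 v(x) = C1 + Integral(C2*airyai(6^(2/3)*x/3) + C3*airybi(6^(2/3)*x/3), x)


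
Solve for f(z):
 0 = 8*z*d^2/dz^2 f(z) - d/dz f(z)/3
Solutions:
 f(z) = C1 + C2*z^(25/24)


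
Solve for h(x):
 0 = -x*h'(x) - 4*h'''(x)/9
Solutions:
 h(x) = C1 + Integral(C2*airyai(-2^(1/3)*3^(2/3)*x/2) + C3*airybi(-2^(1/3)*3^(2/3)*x/2), x)


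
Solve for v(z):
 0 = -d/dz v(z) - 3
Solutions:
 v(z) = C1 - 3*z


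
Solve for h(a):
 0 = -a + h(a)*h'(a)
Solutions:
 h(a) = -sqrt(C1 + a^2)
 h(a) = sqrt(C1 + a^2)


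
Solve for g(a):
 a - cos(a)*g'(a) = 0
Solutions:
 g(a) = C1 + Integral(a/cos(a), a)


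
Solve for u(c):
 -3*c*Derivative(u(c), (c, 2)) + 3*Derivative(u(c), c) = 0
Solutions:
 u(c) = C1 + C2*c^2


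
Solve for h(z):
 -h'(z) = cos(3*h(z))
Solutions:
 h(z) = -asin((C1 + exp(6*z))/(C1 - exp(6*z)))/3 + pi/3
 h(z) = asin((C1 + exp(6*z))/(C1 - exp(6*z)))/3


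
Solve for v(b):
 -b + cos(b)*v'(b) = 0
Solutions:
 v(b) = C1 + Integral(b/cos(b), b)


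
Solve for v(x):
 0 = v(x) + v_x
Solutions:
 v(x) = C1*exp(-x)


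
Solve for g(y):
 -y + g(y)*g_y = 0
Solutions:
 g(y) = -sqrt(C1 + y^2)
 g(y) = sqrt(C1 + y^2)


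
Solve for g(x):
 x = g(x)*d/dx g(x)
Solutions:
 g(x) = -sqrt(C1 + x^2)
 g(x) = sqrt(C1 + x^2)


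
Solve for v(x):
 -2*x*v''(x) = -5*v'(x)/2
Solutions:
 v(x) = C1 + C2*x^(9/4)


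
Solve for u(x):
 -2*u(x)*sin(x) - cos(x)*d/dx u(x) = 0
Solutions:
 u(x) = C1*cos(x)^2


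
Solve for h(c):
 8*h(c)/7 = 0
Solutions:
 h(c) = 0


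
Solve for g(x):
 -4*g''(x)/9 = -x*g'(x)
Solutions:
 g(x) = C1 + C2*erfi(3*sqrt(2)*x/4)


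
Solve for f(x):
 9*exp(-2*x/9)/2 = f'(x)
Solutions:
 f(x) = C1 - 81*exp(-2*x/9)/4


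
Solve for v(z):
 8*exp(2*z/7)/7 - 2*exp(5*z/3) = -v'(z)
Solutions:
 v(z) = C1 - 4*exp(2*z/7) + 6*exp(5*z/3)/5


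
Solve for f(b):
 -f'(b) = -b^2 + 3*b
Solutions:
 f(b) = C1 + b^3/3 - 3*b^2/2


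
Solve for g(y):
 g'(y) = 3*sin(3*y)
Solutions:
 g(y) = C1 - cos(3*y)


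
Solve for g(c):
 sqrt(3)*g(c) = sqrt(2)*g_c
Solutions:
 g(c) = C1*exp(sqrt(6)*c/2)


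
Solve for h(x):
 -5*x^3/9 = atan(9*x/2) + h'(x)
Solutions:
 h(x) = C1 - 5*x^4/36 - x*atan(9*x/2) + log(81*x^2 + 4)/9


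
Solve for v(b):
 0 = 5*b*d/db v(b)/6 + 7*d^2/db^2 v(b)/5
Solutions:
 v(b) = C1 + C2*erf(5*sqrt(21)*b/42)


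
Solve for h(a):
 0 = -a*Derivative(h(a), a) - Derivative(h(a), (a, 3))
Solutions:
 h(a) = C1 + Integral(C2*airyai(-a) + C3*airybi(-a), a)


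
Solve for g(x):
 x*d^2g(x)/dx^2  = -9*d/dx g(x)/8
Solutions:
 g(x) = C1 + C2/x^(1/8)


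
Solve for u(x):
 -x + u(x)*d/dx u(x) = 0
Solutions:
 u(x) = -sqrt(C1 + x^2)
 u(x) = sqrt(C1 + x^2)


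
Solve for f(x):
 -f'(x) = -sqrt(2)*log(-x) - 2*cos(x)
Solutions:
 f(x) = C1 + sqrt(2)*x*(log(-x) - 1) + 2*sin(x)


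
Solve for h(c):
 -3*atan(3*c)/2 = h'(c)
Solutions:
 h(c) = C1 - 3*c*atan(3*c)/2 + log(9*c^2 + 1)/4


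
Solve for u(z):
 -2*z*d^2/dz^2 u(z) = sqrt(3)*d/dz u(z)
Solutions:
 u(z) = C1 + C2*z^(1 - sqrt(3)/2)


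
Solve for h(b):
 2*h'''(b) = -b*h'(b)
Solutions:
 h(b) = C1 + Integral(C2*airyai(-2^(2/3)*b/2) + C3*airybi(-2^(2/3)*b/2), b)


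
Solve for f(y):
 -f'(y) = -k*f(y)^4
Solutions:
 f(y) = (-1/(C1 + 3*k*y))^(1/3)
 f(y) = (-1/(C1 + k*y))^(1/3)*(-3^(2/3) - 3*3^(1/6)*I)/6
 f(y) = (-1/(C1 + k*y))^(1/3)*(-3^(2/3) + 3*3^(1/6)*I)/6


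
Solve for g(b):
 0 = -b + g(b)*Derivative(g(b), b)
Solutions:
 g(b) = -sqrt(C1 + b^2)
 g(b) = sqrt(C1 + b^2)


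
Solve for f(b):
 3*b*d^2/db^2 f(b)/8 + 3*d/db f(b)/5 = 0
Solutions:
 f(b) = C1 + C2/b^(3/5)


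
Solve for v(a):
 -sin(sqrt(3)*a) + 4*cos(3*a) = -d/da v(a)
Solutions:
 v(a) = C1 - 4*sin(3*a)/3 - sqrt(3)*cos(sqrt(3)*a)/3


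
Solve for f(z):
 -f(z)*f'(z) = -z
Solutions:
 f(z) = -sqrt(C1 + z^2)
 f(z) = sqrt(C1 + z^2)


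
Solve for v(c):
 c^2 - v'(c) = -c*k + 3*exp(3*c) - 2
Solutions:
 v(c) = C1 + c^3/3 + c^2*k/2 + 2*c - exp(3*c)


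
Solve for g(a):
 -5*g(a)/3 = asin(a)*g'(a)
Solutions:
 g(a) = C1*exp(-5*Integral(1/asin(a), a)/3)


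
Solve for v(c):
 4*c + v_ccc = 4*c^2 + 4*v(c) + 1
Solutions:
 v(c) = C3*exp(2^(2/3)*c) - c^2 + c + (C1*sin(2^(2/3)*sqrt(3)*c/2) + C2*cos(2^(2/3)*sqrt(3)*c/2))*exp(-2^(2/3)*c/2) - 1/4


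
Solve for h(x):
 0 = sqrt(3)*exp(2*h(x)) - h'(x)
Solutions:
 h(x) = log(-sqrt(-1/(C1 + sqrt(3)*x))) - log(2)/2
 h(x) = log(-1/(C1 + sqrt(3)*x))/2 - log(2)/2


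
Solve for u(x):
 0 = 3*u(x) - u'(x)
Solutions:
 u(x) = C1*exp(3*x)


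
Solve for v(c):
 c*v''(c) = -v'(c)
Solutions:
 v(c) = C1 + C2*log(c)


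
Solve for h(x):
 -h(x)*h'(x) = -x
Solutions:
 h(x) = -sqrt(C1 + x^2)
 h(x) = sqrt(C1 + x^2)


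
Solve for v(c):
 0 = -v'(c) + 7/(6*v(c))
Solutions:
 v(c) = -sqrt(C1 + 21*c)/3
 v(c) = sqrt(C1 + 21*c)/3


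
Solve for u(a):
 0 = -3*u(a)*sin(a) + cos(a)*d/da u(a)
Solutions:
 u(a) = C1/cos(a)^3


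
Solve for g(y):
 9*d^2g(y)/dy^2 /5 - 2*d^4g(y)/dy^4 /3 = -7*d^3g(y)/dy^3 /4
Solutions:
 g(y) = C1 + C2*y + C3*exp(3*y*(35 - sqrt(3145))/80) + C4*exp(3*y*(35 + sqrt(3145))/80)


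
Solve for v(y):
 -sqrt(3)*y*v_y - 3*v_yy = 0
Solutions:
 v(y) = C1 + C2*erf(sqrt(2)*3^(3/4)*y/6)


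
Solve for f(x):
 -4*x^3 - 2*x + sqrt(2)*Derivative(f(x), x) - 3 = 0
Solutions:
 f(x) = C1 + sqrt(2)*x^4/2 + sqrt(2)*x^2/2 + 3*sqrt(2)*x/2


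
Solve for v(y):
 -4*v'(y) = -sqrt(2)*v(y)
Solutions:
 v(y) = C1*exp(sqrt(2)*y/4)


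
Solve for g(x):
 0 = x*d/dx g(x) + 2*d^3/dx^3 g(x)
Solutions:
 g(x) = C1 + Integral(C2*airyai(-2^(2/3)*x/2) + C3*airybi(-2^(2/3)*x/2), x)


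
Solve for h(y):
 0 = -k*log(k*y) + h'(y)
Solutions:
 h(y) = C1 + k*y*log(k*y) - k*y


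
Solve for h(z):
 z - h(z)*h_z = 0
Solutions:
 h(z) = -sqrt(C1 + z^2)
 h(z) = sqrt(C1 + z^2)


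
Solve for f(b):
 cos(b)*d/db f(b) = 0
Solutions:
 f(b) = C1


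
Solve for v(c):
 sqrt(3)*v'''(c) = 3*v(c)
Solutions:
 v(c) = C3*exp(3^(1/6)*c) + (C1*sin(3^(2/3)*c/2) + C2*cos(3^(2/3)*c/2))*exp(-3^(1/6)*c/2)


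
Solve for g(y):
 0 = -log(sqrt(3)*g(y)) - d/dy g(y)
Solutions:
 2*Integral(1/(2*log(_y) + log(3)), (_y, g(y))) = C1 - y


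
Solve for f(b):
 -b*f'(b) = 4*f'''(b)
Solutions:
 f(b) = C1 + Integral(C2*airyai(-2^(1/3)*b/2) + C3*airybi(-2^(1/3)*b/2), b)


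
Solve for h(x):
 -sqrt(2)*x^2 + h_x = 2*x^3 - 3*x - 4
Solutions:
 h(x) = C1 + x^4/2 + sqrt(2)*x^3/3 - 3*x^2/2 - 4*x


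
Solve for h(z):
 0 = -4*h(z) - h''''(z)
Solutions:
 h(z) = (C1*sin(z) + C2*cos(z))*exp(-z) + (C3*sin(z) + C4*cos(z))*exp(z)


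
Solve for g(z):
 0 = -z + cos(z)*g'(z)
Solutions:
 g(z) = C1 + Integral(z/cos(z), z)


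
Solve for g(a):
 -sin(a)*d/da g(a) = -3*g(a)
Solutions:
 g(a) = C1*(cos(a) - 1)^(3/2)/(cos(a) + 1)^(3/2)


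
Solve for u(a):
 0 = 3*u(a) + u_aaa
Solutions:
 u(a) = C3*exp(-3^(1/3)*a) + (C1*sin(3^(5/6)*a/2) + C2*cos(3^(5/6)*a/2))*exp(3^(1/3)*a/2)


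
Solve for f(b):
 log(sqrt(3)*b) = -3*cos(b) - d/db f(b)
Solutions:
 f(b) = C1 - b*log(b) - b*log(3)/2 + b - 3*sin(b)


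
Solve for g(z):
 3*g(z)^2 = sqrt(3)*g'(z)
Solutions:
 g(z) = -1/(C1 + sqrt(3)*z)


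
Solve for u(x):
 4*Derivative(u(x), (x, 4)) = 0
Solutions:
 u(x) = C1 + C2*x + C3*x^2 + C4*x^3


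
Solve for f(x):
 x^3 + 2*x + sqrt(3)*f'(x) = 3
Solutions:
 f(x) = C1 - sqrt(3)*x^4/12 - sqrt(3)*x^2/3 + sqrt(3)*x


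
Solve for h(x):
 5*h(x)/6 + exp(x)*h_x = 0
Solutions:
 h(x) = C1*exp(5*exp(-x)/6)


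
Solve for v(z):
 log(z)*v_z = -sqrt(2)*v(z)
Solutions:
 v(z) = C1*exp(-sqrt(2)*li(z))


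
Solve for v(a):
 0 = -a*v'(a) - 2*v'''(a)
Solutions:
 v(a) = C1 + Integral(C2*airyai(-2^(2/3)*a/2) + C3*airybi(-2^(2/3)*a/2), a)


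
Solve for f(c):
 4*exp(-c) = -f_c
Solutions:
 f(c) = C1 + 4*exp(-c)


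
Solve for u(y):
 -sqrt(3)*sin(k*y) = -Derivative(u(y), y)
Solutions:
 u(y) = C1 - sqrt(3)*cos(k*y)/k


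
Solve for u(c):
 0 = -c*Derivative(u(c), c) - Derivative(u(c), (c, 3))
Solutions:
 u(c) = C1 + Integral(C2*airyai(-c) + C3*airybi(-c), c)


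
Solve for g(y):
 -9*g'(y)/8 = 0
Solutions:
 g(y) = C1


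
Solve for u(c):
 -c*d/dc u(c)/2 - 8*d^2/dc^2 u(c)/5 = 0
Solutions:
 u(c) = C1 + C2*erf(sqrt(10)*c/8)


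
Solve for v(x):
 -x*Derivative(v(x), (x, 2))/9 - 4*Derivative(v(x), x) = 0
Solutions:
 v(x) = C1 + C2/x^35


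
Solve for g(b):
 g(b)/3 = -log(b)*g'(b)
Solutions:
 g(b) = C1*exp(-li(b)/3)


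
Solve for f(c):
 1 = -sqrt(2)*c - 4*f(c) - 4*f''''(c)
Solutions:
 f(c) = -sqrt(2)*c/4 + (C1*sin(sqrt(2)*c/2) + C2*cos(sqrt(2)*c/2))*exp(-sqrt(2)*c/2) + (C3*sin(sqrt(2)*c/2) + C4*cos(sqrt(2)*c/2))*exp(sqrt(2)*c/2) - 1/4


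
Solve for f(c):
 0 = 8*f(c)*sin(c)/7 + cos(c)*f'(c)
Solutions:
 f(c) = C1*cos(c)^(8/7)


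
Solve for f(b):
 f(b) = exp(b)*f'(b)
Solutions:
 f(b) = C1*exp(-exp(-b))


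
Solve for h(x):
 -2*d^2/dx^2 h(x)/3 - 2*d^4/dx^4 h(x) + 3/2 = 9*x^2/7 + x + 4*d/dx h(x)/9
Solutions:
 h(x) = C1 + C2*exp(-x*(-(3 + sqrt(10))^(1/3) + (3 + sqrt(10))^(-1/3))/6)*sin(sqrt(3)*x*((3 + sqrt(10))^(-1/3) + (3 + sqrt(10))^(1/3))/6) + C3*exp(-x*(-(3 + sqrt(10))^(1/3) + (3 + sqrt(10))^(-1/3))/6)*cos(sqrt(3)*x*((3 + sqrt(10))^(-1/3) + (3 + sqrt(10))^(1/3))/6) + C4*exp(x*(-(3 + sqrt(10))^(1/3) + (3 + sqrt(10))^(-1/3))/3) - 27*x^3/28 + 45*x^2/14 - 351*x/56


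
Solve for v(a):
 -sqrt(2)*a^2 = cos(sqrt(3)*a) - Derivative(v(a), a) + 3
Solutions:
 v(a) = C1 + sqrt(2)*a^3/3 + 3*a + sqrt(3)*sin(sqrt(3)*a)/3


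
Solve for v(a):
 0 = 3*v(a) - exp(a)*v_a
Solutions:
 v(a) = C1*exp(-3*exp(-a))


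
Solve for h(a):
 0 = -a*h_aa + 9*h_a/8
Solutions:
 h(a) = C1 + C2*a^(17/8)


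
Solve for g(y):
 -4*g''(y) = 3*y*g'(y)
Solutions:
 g(y) = C1 + C2*erf(sqrt(6)*y/4)


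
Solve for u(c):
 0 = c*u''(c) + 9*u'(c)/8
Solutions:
 u(c) = C1 + C2/c^(1/8)


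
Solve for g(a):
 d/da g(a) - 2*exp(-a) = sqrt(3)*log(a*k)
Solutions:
 g(a) = C1 + sqrt(3)*a*log(a*k) - sqrt(3)*a - 2*exp(-a)


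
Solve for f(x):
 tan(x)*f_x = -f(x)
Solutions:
 f(x) = C1/sin(x)


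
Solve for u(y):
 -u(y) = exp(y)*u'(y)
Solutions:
 u(y) = C1*exp(exp(-y))


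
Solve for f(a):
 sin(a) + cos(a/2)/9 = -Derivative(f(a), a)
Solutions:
 f(a) = C1 - 2*sin(a/2)/9 + cos(a)


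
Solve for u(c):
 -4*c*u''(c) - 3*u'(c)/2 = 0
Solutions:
 u(c) = C1 + C2*c^(5/8)


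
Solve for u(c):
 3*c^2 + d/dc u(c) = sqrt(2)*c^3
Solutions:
 u(c) = C1 + sqrt(2)*c^4/4 - c^3


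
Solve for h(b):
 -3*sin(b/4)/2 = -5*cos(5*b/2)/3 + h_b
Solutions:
 h(b) = C1 + 2*sin(5*b/2)/3 + 6*cos(b/4)


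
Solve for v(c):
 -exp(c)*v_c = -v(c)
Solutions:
 v(c) = C1*exp(-exp(-c))


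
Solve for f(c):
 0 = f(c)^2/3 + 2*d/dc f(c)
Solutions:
 f(c) = 6/(C1 + c)


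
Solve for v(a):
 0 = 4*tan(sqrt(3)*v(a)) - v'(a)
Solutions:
 v(a) = sqrt(3)*(pi - asin(C1*exp(4*sqrt(3)*a)))/3
 v(a) = sqrt(3)*asin(C1*exp(4*sqrt(3)*a))/3


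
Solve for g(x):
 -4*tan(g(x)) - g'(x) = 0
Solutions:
 g(x) = pi - asin(C1*exp(-4*x))
 g(x) = asin(C1*exp(-4*x))


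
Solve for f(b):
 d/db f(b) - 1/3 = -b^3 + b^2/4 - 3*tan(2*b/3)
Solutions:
 f(b) = C1 - b^4/4 + b^3/12 + b/3 + 9*log(cos(2*b/3))/2


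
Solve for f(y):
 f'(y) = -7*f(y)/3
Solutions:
 f(y) = C1*exp(-7*y/3)


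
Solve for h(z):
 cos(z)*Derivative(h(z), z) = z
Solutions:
 h(z) = C1 + Integral(z/cos(z), z)


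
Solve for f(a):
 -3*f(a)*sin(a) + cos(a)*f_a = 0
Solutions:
 f(a) = C1/cos(a)^3


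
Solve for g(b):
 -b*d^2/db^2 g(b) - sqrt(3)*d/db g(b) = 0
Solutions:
 g(b) = C1 + C2*b^(1 - sqrt(3))


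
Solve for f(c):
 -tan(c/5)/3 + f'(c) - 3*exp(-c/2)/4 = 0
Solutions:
 f(c) = C1 + 5*log(tan(c/5)^2 + 1)/6 - 3*exp(-c/2)/2


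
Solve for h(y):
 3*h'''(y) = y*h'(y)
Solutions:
 h(y) = C1 + Integral(C2*airyai(3^(2/3)*y/3) + C3*airybi(3^(2/3)*y/3), y)


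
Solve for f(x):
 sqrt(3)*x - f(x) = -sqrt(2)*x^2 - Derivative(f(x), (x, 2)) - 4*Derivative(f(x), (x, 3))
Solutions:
 f(x) = C1*exp(-x*((12*sqrt(321) + 215)^(-1/3) + 2 + (12*sqrt(321) + 215)^(1/3))/24)*sin(sqrt(3)*x*(-(12*sqrt(321) + 215)^(1/3) + (12*sqrt(321) + 215)^(-1/3))/24) + C2*exp(-x*((12*sqrt(321) + 215)^(-1/3) + 2 + (12*sqrt(321) + 215)^(1/3))/24)*cos(sqrt(3)*x*(-(12*sqrt(321) + 215)^(1/3) + (12*sqrt(321) + 215)^(-1/3))/24) + C3*exp(x*(-1 + (12*sqrt(321) + 215)^(-1/3) + (12*sqrt(321) + 215)^(1/3))/12) + sqrt(2)*x^2 + sqrt(3)*x + 2*sqrt(2)


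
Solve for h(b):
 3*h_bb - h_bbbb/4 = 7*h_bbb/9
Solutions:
 h(b) = C1 + C2*b + C3*exp(2*b*(-7 + 2*sqrt(73))/9) + C4*exp(-2*b*(7 + 2*sqrt(73))/9)


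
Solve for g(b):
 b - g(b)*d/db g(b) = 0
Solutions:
 g(b) = -sqrt(C1 + b^2)
 g(b) = sqrt(C1 + b^2)


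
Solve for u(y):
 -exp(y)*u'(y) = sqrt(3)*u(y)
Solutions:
 u(y) = C1*exp(sqrt(3)*exp(-y))


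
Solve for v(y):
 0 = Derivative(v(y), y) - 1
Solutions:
 v(y) = C1 + y


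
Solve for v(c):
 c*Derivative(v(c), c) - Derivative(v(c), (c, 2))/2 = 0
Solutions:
 v(c) = C1 + C2*erfi(c)


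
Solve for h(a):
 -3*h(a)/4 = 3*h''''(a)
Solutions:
 h(a) = (C1*sin(a/2) + C2*cos(a/2))*exp(-a/2) + (C3*sin(a/2) + C4*cos(a/2))*exp(a/2)


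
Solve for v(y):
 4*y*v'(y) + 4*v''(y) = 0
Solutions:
 v(y) = C1 + C2*erf(sqrt(2)*y/2)


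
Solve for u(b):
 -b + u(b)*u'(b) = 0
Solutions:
 u(b) = -sqrt(C1 + b^2)
 u(b) = sqrt(C1 + b^2)


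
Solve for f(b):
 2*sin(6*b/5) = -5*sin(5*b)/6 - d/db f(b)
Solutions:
 f(b) = C1 + 5*cos(6*b/5)/3 + cos(5*b)/6


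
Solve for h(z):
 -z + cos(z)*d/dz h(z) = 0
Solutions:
 h(z) = C1 + Integral(z/cos(z), z)


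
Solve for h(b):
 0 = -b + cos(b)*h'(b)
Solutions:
 h(b) = C1 + Integral(b/cos(b), b)


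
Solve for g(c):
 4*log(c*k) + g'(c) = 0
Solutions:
 g(c) = C1 - 4*c*log(c*k) + 4*c


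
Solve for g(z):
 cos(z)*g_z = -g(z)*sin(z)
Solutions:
 g(z) = C1*cos(z)


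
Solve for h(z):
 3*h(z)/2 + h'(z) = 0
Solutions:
 h(z) = C1*exp(-3*z/2)


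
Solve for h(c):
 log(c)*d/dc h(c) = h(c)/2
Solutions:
 h(c) = C1*exp(li(c)/2)


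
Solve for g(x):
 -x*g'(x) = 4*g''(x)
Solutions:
 g(x) = C1 + C2*erf(sqrt(2)*x/4)


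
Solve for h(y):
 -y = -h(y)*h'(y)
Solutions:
 h(y) = -sqrt(C1 + y^2)
 h(y) = sqrt(C1 + y^2)


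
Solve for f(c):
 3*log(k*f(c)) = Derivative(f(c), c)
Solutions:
 li(k*f(c))/k = C1 + 3*c


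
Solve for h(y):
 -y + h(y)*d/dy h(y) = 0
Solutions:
 h(y) = -sqrt(C1 + y^2)
 h(y) = sqrt(C1 + y^2)


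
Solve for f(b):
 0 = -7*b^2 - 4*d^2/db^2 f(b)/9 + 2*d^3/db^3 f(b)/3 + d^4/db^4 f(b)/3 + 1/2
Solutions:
 f(b) = C1 + C2*b + C3*exp(-b*(1 + sqrt(21)/3)) + C4*exp(b*(-1 + sqrt(21)/3)) - 21*b^4/16 - 63*b^3/8 - 747*b^2/16


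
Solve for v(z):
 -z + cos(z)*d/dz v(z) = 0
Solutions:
 v(z) = C1 + Integral(z/cos(z), z)


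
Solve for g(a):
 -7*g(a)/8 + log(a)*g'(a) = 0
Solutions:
 g(a) = C1*exp(7*li(a)/8)


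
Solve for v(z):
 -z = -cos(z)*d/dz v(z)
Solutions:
 v(z) = C1 + Integral(z/cos(z), z)


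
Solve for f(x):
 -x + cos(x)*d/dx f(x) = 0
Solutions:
 f(x) = C1 + Integral(x/cos(x), x)


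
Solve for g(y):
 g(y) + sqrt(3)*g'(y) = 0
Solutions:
 g(y) = C1*exp(-sqrt(3)*y/3)


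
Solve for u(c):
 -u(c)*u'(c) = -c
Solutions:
 u(c) = -sqrt(C1 + c^2)
 u(c) = sqrt(C1 + c^2)


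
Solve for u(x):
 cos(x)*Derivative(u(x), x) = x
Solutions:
 u(x) = C1 + Integral(x/cos(x), x)


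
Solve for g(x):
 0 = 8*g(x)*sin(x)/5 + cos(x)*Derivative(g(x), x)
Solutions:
 g(x) = C1*cos(x)^(8/5)


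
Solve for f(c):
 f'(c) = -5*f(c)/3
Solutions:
 f(c) = C1*exp(-5*c/3)


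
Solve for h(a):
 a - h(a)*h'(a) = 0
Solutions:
 h(a) = -sqrt(C1 + a^2)
 h(a) = sqrt(C1 + a^2)


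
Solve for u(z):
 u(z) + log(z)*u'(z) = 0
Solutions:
 u(z) = C1*exp(-li(z))


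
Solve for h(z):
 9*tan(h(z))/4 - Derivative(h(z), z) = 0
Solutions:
 h(z) = pi - asin(C1*exp(9*z/4))
 h(z) = asin(C1*exp(9*z/4))


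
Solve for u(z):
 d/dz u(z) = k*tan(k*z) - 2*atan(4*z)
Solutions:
 u(z) = C1 + k*Piecewise((-log(cos(k*z))/k, Ne(k, 0)), (0, True)) - 2*z*atan(4*z) + log(16*z^2 + 1)/4


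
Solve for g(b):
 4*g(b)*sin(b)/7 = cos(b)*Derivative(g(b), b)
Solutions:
 g(b) = C1/cos(b)^(4/7)


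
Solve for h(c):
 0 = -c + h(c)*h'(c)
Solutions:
 h(c) = -sqrt(C1 + c^2)
 h(c) = sqrt(C1 + c^2)


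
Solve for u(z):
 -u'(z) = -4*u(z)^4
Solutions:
 u(z) = (-1/(C1 + 12*z))^(1/3)
 u(z) = (-1/(C1 + 4*z))^(1/3)*(-3^(2/3) - 3*3^(1/6)*I)/6
 u(z) = (-1/(C1 + 4*z))^(1/3)*(-3^(2/3) + 3*3^(1/6)*I)/6


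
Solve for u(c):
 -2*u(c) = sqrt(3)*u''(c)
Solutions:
 u(c) = C1*sin(sqrt(2)*3^(3/4)*c/3) + C2*cos(sqrt(2)*3^(3/4)*c/3)


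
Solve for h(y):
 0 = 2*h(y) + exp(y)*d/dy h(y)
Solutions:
 h(y) = C1*exp(2*exp(-y))


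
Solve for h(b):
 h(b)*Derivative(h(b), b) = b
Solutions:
 h(b) = -sqrt(C1 + b^2)
 h(b) = sqrt(C1 + b^2)


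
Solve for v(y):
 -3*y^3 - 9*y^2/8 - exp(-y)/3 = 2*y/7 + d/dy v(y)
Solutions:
 v(y) = C1 - 3*y^4/4 - 3*y^3/8 - y^2/7 + exp(-y)/3


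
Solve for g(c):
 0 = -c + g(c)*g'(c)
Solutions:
 g(c) = -sqrt(C1 + c^2)
 g(c) = sqrt(C1 + c^2)


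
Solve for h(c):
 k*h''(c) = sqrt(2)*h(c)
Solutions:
 h(c) = C1*exp(-2^(1/4)*c*sqrt(1/k)) + C2*exp(2^(1/4)*c*sqrt(1/k))


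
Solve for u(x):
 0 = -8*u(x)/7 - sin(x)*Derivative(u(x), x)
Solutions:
 u(x) = C1*(cos(x) + 1)^(4/7)/(cos(x) - 1)^(4/7)


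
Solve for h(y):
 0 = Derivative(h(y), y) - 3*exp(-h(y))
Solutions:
 h(y) = log(C1 + 3*y)


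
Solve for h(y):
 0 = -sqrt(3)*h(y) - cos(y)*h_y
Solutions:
 h(y) = C1*(sin(y) - 1)^(sqrt(3)/2)/(sin(y) + 1)^(sqrt(3)/2)


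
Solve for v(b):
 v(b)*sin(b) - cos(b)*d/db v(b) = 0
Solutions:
 v(b) = C1/cos(b)


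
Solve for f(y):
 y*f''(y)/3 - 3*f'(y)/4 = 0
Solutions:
 f(y) = C1 + C2*y^(13/4)


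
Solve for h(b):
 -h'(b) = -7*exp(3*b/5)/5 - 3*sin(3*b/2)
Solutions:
 h(b) = C1 + 7*exp(3*b/5)/3 - 2*cos(3*b/2)


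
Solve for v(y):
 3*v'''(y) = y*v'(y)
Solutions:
 v(y) = C1 + Integral(C2*airyai(3^(2/3)*y/3) + C3*airybi(3^(2/3)*y/3), y)


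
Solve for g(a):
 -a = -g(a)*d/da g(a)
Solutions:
 g(a) = -sqrt(C1 + a^2)
 g(a) = sqrt(C1 + a^2)


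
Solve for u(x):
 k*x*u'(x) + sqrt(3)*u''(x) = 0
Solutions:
 u(x) = Piecewise((-sqrt(2)*3^(1/4)*sqrt(pi)*C1*erf(sqrt(2)*3^(3/4)*sqrt(k)*x/6)/(2*sqrt(k)) - C2, (k > 0) | (k < 0)), (-C1*x - C2, True))


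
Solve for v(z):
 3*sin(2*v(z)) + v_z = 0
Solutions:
 v(z) = pi - acos((-C1 - exp(12*z))/(C1 - exp(12*z)))/2
 v(z) = acos((-C1 - exp(12*z))/(C1 - exp(12*z)))/2


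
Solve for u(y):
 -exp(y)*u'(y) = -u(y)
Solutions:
 u(y) = C1*exp(-exp(-y))


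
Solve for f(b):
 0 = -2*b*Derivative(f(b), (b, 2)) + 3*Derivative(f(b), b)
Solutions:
 f(b) = C1 + C2*b^(5/2)


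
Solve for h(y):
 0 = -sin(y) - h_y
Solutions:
 h(y) = C1 + cos(y)


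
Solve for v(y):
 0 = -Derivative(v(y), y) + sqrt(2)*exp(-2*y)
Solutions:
 v(y) = C1 - sqrt(2)*exp(-2*y)/2


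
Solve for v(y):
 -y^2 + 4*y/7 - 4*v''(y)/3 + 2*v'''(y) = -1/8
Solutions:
 v(y) = C1 + C2*y + C3*exp(2*y/3) - y^4/16 - 17*y^3/56 - 591*y^2/448


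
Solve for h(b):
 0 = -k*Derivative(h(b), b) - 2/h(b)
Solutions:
 h(b) = -sqrt(C1 - 4*b/k)
 h(b) = sqrt(C1 - 4*b/k)


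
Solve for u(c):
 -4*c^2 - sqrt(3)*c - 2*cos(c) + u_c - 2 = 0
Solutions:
 u(c) = C1 + 4*c^3/3 + sqrt(3)*c^2/2 + 2*c + 2*sin(c)


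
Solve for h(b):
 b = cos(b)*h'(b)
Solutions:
 h(b) = C1 + Integral(b/cos(b), b)


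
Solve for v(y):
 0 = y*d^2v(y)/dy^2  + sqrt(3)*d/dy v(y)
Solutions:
 v(y) = C1 + C2*y^(1 - sqrt(3))


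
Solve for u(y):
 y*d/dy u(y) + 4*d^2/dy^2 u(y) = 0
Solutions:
 u(y) = C1 + C2*erf(sqrt(2)*y/4)


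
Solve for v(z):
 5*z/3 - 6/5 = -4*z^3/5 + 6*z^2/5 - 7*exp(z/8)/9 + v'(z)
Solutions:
 v(z) = C1 + z^4/5 - 2*z^3/5 + 5*z^2/6 - 6*z/5 + 56*exp(z/8)/9


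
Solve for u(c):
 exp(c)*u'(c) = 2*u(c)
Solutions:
 u(c) = C1*exp(-2*exp(-c))


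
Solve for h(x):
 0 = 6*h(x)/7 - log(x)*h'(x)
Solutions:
 h(x) = C1*exp(6*li(x)/7)


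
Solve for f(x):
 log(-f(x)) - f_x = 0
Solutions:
 -li(-f(x)) = C1 + x


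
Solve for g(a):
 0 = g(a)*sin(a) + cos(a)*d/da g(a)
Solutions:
 g(a) = C1*cos(a)


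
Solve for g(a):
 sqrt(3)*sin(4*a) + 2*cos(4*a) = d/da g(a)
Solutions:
 g(a) = C1 + sin(4*a)/2 - sqrt(3)*cos(4*a)/4


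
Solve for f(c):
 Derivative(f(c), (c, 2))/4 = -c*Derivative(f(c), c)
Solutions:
 f(c) = C1 + C2*erf(sqrt(2)*c)


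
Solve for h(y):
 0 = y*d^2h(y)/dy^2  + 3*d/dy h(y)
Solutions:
 h(y) = C1 + C2/y^2


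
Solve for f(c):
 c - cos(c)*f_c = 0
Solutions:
 f(c) = C1 + Integral(c/cos(c), c)


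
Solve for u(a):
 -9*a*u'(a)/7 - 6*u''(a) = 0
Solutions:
 u(a) = C1 + C2*erf(sqrt(21)*a/14)


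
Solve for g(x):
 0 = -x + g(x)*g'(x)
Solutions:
 g(x) = -sqrt(C1 + x^2)
 g(x) = sqrt(C1 + x^2)


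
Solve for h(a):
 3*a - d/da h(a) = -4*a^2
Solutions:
 h(a) = C1 + 4*a^3/3 + 3*a^2/2


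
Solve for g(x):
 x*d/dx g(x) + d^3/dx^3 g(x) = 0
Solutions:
 g(x) = C1 + Integral(C2*airyai(-x) + C3*airybi(-x), x)


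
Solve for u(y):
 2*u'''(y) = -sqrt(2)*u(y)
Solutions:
 u(y) = C3*exp(-2^(5/6)*y/2) + (C1*sin(2^(5/6)*sqrt(3)*y/4) + C2*cos(2^(5/6)*sqrt(3)*y/4))*exp(2^(5/6)*y/4)


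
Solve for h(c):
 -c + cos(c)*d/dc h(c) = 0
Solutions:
 h(c) = C1 + Integral(c/cos(c), c)


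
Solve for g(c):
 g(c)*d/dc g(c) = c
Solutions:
 g(c) = -sqrt(C1 + c^2)
 g(c) = sqrt(C1 + c^2)


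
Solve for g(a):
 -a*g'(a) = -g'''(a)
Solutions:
 g(a) = C1 + Integral(C2*airyai(a) + C3*airybi(a), a)


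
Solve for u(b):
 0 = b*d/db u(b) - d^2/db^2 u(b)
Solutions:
 u(b) = C1 + C2*erfi(sqrt(2)*b/2)


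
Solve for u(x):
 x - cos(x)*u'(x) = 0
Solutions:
 u(x) = C1 + Integral(x/cos(x), x)


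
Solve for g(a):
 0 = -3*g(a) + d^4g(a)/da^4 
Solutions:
 g(a) = C1*exp(-3^(1/4)*a) + C2*exp(3^(1/4)*a) + C3*sin(3^(1/4)*a) + C4*cos(3^(1/4)*a)


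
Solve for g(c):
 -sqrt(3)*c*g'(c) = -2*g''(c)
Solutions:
 g(c) = C1 + C2*erfi(3^(1/4)*c/2)


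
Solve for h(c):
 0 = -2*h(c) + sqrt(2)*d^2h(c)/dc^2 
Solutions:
 h(c) = C1*exp(-2^(1/4)*c) + C2*exp(2^(1/4)*c)


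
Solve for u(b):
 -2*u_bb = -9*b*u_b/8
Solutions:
 u(b) = C1 + C2*erfi(3*sqrt(2)*b/8)


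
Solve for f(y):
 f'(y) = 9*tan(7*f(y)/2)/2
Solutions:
 f(y) = -2*asin(C1*exp(63*y/4))/7 + 2*pi/7
 f(y) = 2*asin(C1*exp(63*y/4))/7


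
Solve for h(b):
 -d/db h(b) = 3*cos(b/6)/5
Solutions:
 h(b) = C1 - 18*sin(b/6)/5


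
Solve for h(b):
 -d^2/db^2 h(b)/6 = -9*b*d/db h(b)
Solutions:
 h(b) = C1 + C2*erfi(3*sqrt(3)*b)


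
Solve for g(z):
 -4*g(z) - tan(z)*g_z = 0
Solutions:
 g(z) = C1/sin(z)^4


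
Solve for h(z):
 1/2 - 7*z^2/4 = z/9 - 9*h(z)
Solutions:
 h(z) = 7*z^2/36 + z/81 - 1/18


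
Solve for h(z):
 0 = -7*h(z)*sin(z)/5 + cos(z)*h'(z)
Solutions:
 h(z) = C1/cos(z)^(7/5)


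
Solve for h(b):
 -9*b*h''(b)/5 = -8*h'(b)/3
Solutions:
 h(b) = C1 + C2*b^(67/27)


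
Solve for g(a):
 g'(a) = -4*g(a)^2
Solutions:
 g(a) = 1/(C1 + 4*a)


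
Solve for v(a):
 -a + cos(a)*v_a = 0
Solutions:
 v(a) = C1 + Integral(a/cos(a), a)


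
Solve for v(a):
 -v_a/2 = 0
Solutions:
 v(a) = C1


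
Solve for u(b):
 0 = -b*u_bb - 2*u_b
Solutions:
 u(b) = C1 + C2/b


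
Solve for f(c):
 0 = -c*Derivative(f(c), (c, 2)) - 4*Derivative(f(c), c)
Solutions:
 f(c) = C1 + C2/c^3


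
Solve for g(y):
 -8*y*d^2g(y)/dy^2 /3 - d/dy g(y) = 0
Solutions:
 g(y) = C1 + C2*y^(5/8)


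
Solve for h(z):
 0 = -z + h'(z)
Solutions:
 h(z) = C1 + z^2/2


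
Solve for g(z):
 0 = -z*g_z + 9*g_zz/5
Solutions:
 g(z) = C1 + C2*erfi(sqrt(10)*z/6)


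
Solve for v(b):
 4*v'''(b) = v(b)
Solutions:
 v(b) = C3*exp(2^(1/3)*b/2) + (C1*sin(2^(1/3)*sqrt(3)*b/4) + C2*cos(2^(1/3)*sqrt(3)*b/4))*exp(-2^(1/3)*b/4)


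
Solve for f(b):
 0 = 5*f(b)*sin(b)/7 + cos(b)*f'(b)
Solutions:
 f(b) = C1*cos(b)^(5/7)


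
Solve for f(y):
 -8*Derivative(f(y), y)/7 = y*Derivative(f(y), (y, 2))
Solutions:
 f(y) = C1 + C2/y^(1/7)


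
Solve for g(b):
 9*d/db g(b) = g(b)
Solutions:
 g(b) = C1*exp(b/9)


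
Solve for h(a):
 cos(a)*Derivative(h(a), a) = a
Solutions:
 h(a) = C1 + Integral(a/cos(a), a)


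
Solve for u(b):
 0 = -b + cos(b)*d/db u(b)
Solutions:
 u(b) = C1 + Integral(b/cos(b), b)


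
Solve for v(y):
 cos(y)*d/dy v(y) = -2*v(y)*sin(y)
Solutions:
 v(y) = C1*cos(y)^2


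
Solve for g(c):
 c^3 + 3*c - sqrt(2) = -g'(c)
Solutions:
 g(c) = C1 - c^4/4 - 3*c^2/2 + sqrt(2)*c


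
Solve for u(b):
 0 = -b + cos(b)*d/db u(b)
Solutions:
 u(b) = C1 + Integral(b/cos(b), b)


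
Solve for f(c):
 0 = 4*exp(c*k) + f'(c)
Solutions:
 f(c) = C1 - 4*exp(c*k)/k


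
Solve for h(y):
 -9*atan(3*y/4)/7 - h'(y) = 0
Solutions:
 h(y) = C1 - 9*y*atan(3*y/4)/7 + 6*log(9*y^2 + 16)/7


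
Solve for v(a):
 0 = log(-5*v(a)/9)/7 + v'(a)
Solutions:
 7*Integral(1/(log(-_y) - 2*log(3) + log(5)), (_y, v(a))) = C1 - a


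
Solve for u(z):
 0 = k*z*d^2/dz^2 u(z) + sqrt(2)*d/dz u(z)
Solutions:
 u(z) = C1 + z^(((re(k) - sqrt(2))*re(k) + im(k)^2)/(re(k)^2 + im(k)^2))*(C2*sin(sqrt(2)*log(z)*Abs(im(k))/(re(k)^2 + im(k)^2)) + C3*cos(sqrt(2)*log(z)*im(k)/(re(k)^2 + im(k)^2)))


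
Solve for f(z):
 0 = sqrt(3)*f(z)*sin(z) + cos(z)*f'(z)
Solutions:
 f(z) = C1*cos(z)^(sqrt(3))


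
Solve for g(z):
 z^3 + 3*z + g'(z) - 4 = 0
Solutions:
 g(z) = C1 - z^4/4 - 3*z^2/2 + 4*z


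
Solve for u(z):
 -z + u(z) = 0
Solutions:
 u(z) = z


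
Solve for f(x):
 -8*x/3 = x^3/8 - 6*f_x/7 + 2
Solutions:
 f(x) = C1 + 7*x^4/192 + 14*x^2/9 + 7*x/3


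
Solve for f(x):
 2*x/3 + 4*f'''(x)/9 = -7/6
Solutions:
 f(x) = C1 + C2*x + C3*x^2 - x^4/16 - 7*x^3/16


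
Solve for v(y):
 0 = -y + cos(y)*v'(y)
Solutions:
 v(y) = C1 + Integral(y/cos(y), y)


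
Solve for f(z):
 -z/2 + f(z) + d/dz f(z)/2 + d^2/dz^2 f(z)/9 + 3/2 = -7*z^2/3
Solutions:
 f(z) = -7*z^2/3 + 17*z/6 + (C1*sin(3*sqrt(7)*z/4) + C2*cos(3*sqrt(7)*z/4))*exp(-9*z/4) - 259/108


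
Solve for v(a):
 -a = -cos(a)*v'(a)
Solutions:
 v(a) = C1 + Integral(a/cos(a), a)


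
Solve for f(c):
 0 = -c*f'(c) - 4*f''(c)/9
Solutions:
 f(c) = C1 + C2*erf(3*sqrt(2)*c/4)


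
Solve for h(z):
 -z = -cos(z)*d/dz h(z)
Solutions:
 h(z) = C1 + Integral(z/cos(z), z)


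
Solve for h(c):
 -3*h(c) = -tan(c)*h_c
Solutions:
 h(c) = C1*sin(c)^3


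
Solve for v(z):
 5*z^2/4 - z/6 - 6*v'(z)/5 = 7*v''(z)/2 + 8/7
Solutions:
 v(z) = C1 + C2*exp(-12*z/35) + 25*z^3/72 - 895*z^2/288 + 207755*z/12096


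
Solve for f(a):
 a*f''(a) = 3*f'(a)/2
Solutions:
 f(a) = C1 + C2*a^(5/2)


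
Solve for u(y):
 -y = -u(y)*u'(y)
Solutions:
 u(y) = -sqrt(C1 + y^2)
 u(y) = sqrt(C1 + y^2)


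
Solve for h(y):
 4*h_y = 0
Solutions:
 h(y) = C1


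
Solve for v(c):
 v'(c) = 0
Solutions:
 v(c) = C1


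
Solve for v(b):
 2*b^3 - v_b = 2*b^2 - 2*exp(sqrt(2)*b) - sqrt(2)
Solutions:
 v(b) = C1 + b^4/2 - 2*b^3/3 + sqrt(2)*b + sqrt(2)*exp(sqrt(2)*b)


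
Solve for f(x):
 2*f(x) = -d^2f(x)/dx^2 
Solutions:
 f(x) = C1*sin(sqrt(2)*x) + C2*cos(sqrt(2)*x)


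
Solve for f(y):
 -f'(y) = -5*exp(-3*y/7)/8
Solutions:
 f(y) = C1 - 35*exp(-3*y/7)/24


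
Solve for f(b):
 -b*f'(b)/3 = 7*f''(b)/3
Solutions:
 f(b) = C1 + C2*erf(sqrt(14)*b/14)


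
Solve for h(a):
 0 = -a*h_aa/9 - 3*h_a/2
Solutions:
 h(a) = C1 + C2/a^(25/2)


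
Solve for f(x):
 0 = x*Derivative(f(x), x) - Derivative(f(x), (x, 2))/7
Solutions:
 f(x) = C1 + C2*erfi(sqrt(14)*x/2)


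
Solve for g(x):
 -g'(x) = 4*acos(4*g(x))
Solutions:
 Integral(1/acos(4*_y), (_y, g(x))) = C1 - 4*x


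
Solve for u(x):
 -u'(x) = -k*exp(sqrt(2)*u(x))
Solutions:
 u(x) = sqrt(2)*(2*log(-1/(C1 + k*x)) - log(2))/4


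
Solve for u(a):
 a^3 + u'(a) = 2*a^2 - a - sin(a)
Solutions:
 u(a) = C1 - a^4/4 + 2*a^3/3 - a^2/2 + cos(a)


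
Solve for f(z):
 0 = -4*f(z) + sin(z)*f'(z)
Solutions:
 f(z) = C1*(cos(z)^2 - 2*cos(z) + 1)/(cos(z)^2 + 2*cos(z) + 1)


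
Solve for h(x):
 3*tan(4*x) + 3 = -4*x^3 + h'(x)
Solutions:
 h(x) = C1 + x^4 + 3*x - 3*log(cos(4*x))/4


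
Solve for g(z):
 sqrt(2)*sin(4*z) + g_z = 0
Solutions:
 g(z) = C1 + sqrt(2)*cos(4*z)/4


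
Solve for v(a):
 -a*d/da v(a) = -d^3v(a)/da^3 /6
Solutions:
 v(a) = C1 + Integral(C2*airyai(6^(1/3)*a) + C3*airybi(6^(1/3)*a), a)


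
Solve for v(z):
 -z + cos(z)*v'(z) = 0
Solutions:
 v(z) = C1 + Integral(z/cos(z), z)


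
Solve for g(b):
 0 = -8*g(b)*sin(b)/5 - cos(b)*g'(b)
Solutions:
 g(b) = C1*cos(b)^(8/5)


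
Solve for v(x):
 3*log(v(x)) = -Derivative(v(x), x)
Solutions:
 li(v(x)) = C1 - 3*x


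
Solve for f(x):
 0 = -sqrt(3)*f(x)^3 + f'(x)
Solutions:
 f(x) = -sqrt(2)*sqrt(-1/(C1 + sqrt(3)*x))/2
 f(x) = sqrt(2)*sqrt(-1/(C1 + sqrt(3)*x))/2


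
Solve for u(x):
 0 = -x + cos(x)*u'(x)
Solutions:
 u(x) = C1 + Integral(x/cos(x), x)


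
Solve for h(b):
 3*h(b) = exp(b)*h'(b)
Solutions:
 h(b) = C1*exp(-3*exp(-b))


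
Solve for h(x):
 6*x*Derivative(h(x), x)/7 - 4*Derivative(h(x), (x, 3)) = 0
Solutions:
 h(x) = C1 + Integral(C2*airyai(14^(2/3)*3^(1/3)*x/14) + C3*airybi(14^(2/3)*3^(1/3)*x/14), x)


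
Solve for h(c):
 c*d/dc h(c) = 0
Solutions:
 h(c) = C1


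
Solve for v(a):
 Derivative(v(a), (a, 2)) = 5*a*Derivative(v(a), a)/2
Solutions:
 v(a) = C1 + C2*erfi(sqrt(5)*a/2)


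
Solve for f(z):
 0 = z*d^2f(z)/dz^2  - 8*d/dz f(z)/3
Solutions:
 f(z) = C1 + C2*z^(11/3)


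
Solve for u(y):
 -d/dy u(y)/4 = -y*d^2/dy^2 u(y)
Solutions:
 u(y) = C1 + C2*y^(5/4)


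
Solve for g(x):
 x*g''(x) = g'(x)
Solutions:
 g(x) = C1 + C2*x^2


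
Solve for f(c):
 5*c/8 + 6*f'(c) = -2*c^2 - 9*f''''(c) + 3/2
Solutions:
 f(c) = C1 + C4*exp(-2^(1/3)*3^(2/3)*c/3) - c^3/9 - 5*c^2/96 + c/4 + (C2*sin(2^(1/3)*3^(1/6)*c/2) + C3*cos(2^(1/3)*3^(1/6)*c/2))*exp(2^(1/3)*3^(2/3)*c/6)


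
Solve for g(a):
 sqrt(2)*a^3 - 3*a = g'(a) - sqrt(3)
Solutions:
 g(a) = C1 + sqrt(2)*a^4/4 - 3*a^2/2 + sqrt(3)*a


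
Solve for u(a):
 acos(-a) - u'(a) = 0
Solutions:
 u(a) = C1 + a*acos(-a) + sqrt(1 - a^2)


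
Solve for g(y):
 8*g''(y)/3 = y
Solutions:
 g(y) = C1 + C2*y + y^3/16


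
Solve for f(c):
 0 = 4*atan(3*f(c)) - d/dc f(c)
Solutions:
 Integral(1/atan(3*_y), (_y, f(c))) = C1 + 4*c


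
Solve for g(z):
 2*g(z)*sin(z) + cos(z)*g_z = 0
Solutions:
 g(z) = C1*cos(z)^2


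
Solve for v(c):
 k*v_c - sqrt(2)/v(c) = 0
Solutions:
 v(c) = -sqrt(C1 + 2*sqrt(2)*c/k)
 v(c) = sqrt(C1 + 2*sqrt(2)*c/k)


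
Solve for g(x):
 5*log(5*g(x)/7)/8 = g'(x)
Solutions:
 -8*Integral(1/(log(_y) - log(7) + log(5)), (_y, g(x)))/5 = C1 - x


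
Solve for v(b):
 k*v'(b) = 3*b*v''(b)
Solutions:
 v(b) = C1 + b^(re(k)/3 + 1)*(C2*sin(log(b)*Abs(im(k))/3) + C3*cos(log(b)*im(k)/3))


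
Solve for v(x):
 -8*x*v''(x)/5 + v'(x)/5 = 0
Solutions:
 v(x) = C1 + C2*x^(9/8)


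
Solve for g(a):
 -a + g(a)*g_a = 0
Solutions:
 g(a) = -sqrt(C1 + a^2)
 g(a) = sqrt(C1 + a^2)


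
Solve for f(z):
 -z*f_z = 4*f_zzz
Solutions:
 f(z) = C1 + Integral(C2*airyai(-2^(1/3)*z/2) + C3*airybi(-2^(1/3)*z/2), z)


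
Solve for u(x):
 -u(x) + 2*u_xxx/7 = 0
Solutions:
 u(x) = C3*exp(2^(2/3)*7^(1/3)*x/2) + (C1*sin(2^(2/3)*sqrt(3)*7^(1/3)*x/4) + C2*cos(2^(2/3)*sqrt(3)*7^(1/3)*x/4))*exp(-2^(2/3)*7^(1/3)*x/4)


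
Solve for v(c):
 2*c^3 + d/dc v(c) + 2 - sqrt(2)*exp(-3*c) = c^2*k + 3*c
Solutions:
 v(c) = C1 - c^4/2 + c^3*k/3 + 3*c^2/2 - 2*c - sqrt(2)*exp(-3*c)/3


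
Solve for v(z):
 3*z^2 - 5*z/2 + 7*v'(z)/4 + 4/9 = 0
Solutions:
 v(z) = C1 - 4*z^3/7 + 5*z^2/7 - 16*z/63


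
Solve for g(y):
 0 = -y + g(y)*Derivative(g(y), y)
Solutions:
 g(y) = -sqrt(C1 + y^2)
 g(y) = sqrt(C1 + y^2)


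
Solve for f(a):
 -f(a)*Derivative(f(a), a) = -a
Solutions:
 f(a) = -sqrt(C1 + a^2)
 f(a) = sqrt(C1 + a^2)


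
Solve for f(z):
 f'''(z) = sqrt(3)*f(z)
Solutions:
 f(z) = C3*exp(3^(1/6)*z) + (C1*sin(3^(2/3)*z/2) + C2*cos(3^(2/3)*z/2))*exp(-3^(1/6)*z/2)


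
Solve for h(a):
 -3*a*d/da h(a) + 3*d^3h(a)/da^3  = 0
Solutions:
 h(a) = C1 + Integral(C2*airyai(a) + C3*airybi(a), a)


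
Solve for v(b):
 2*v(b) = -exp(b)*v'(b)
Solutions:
 v(b) = C1*exp(2*exp(-b))


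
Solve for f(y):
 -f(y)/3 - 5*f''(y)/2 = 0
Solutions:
 f(y) = C1*sin(sqrt(30)*y/15) + C2*cos(sqrt(30)*y/15)


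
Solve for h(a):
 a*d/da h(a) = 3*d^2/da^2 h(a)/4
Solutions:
 h(a) = C1 + C2*erfi(sqrt(6)*a/3)


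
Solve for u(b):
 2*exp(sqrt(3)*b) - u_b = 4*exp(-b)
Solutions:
 u(b) = C1 + 2*sqrt(3)*exp(sqrt(3)*b)/3 + 4*exp(-b)


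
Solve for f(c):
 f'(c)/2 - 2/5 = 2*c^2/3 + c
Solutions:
 f(c) = C1 + 4*c^3/9 + c^2 + 4*c/5


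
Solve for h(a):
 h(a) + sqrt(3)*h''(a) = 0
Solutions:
 h(a) = C1*sin(3^(3/4)*a/3) + C2*cos(3^(3/4)*a/3)


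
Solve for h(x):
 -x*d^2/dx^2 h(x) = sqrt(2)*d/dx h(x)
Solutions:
 h(x) = C1 + C2*x^(1 - sqrt(2))


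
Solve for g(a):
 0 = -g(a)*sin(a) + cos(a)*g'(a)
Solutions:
 g(a) = C1/cos(a)


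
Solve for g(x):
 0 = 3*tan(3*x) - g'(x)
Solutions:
 g(x) = C1 - log(cos(3*x))


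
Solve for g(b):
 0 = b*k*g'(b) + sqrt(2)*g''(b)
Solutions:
 g(b) = Piecewise((-2^(3/4)*sqrt(pi)*C1*erf(2^(1/4)*b*sqrt(k)/2)/(2*sqrt(k)) - C2, (k > 0) | (k < 0)), (-C1*b - C2, True))


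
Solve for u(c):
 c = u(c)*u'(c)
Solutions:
 u(c) = -sqrt(C1 + c^2)
 u(c) = sqrt(C1 + c^2)


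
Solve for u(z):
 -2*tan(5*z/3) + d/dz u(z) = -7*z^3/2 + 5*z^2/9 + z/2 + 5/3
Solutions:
 u(z) = C1 - 7*z^4/8 + 5*z^3/27 + z^2/4 + 5*z/3 - 6*log(cos(5*z/3))/5


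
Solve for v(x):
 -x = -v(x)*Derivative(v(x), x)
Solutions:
 v(x) = -sqrt(C1 + x^2)
 v(x) = sqrt(C1 + x^2)


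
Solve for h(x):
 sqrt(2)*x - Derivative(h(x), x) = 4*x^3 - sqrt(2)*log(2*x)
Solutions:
 h(x) = C1 - x^4 + sqrt(2)*x^2/2 + sqrt(2)*x*log(x) - sqrt(2)*x + sqrt(2)*x*log(2)


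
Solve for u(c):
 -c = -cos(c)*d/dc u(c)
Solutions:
 u(c) = C1 + Integral(c/cos(c), c)


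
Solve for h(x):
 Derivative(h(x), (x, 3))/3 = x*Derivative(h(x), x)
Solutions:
 h(x) = C1 + Integral(C2*airyai(3^(1/3)*x) + C3*airybi(3^(1/3)*x), x)


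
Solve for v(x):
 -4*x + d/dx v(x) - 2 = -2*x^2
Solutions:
 v(x) = C1 - 2*x^3/3 + 2*x^2 + 2*x


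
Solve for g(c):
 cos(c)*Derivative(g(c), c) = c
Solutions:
 g(c) = C1 + Integral(c/cos(c), c)


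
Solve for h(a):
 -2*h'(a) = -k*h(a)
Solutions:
 h(a) = C1*exp(a*k/2)


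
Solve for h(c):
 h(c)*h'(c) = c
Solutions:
 h(c) = -sqrt(C1 + c^2)
 h(c) = sqrt(C1 + c^2)


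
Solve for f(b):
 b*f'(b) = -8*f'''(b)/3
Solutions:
 f(b) = C1 + Integral(C2*airyai(-3^(1/3)*b/2) + C3*airybi(-3^(1/3)*b/2), b)


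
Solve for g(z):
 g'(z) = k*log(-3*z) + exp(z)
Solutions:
 g(z) = C1 + k*z*log(-z) + k*z*(-1 + log(3)) + exp(z)


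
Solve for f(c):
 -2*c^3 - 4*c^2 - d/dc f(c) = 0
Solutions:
 f(c) = C1 - c^4/2 - 4*c^3/3


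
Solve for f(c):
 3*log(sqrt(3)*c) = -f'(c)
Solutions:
 f(c) = C1 - 3*c*log(c) - 3*c*log(3)/2 + 3*c


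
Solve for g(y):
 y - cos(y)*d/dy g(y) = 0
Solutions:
 g(y) = C1 + Integral(y/cos(y), y)
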